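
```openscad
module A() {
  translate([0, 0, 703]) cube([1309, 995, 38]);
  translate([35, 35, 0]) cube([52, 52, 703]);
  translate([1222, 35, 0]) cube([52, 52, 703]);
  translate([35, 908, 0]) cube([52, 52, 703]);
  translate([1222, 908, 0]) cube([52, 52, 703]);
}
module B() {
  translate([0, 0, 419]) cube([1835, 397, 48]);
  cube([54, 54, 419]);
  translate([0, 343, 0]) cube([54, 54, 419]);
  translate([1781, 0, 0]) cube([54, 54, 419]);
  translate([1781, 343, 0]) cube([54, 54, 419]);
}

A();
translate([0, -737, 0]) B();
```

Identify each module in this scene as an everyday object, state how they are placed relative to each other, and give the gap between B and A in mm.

The bench's nearest face is 340 mm from the table's −y face.

A is a table. B is a bench. The bench is on the floor beside the table on its −y side. The gap between the bench and the table is 340 mm.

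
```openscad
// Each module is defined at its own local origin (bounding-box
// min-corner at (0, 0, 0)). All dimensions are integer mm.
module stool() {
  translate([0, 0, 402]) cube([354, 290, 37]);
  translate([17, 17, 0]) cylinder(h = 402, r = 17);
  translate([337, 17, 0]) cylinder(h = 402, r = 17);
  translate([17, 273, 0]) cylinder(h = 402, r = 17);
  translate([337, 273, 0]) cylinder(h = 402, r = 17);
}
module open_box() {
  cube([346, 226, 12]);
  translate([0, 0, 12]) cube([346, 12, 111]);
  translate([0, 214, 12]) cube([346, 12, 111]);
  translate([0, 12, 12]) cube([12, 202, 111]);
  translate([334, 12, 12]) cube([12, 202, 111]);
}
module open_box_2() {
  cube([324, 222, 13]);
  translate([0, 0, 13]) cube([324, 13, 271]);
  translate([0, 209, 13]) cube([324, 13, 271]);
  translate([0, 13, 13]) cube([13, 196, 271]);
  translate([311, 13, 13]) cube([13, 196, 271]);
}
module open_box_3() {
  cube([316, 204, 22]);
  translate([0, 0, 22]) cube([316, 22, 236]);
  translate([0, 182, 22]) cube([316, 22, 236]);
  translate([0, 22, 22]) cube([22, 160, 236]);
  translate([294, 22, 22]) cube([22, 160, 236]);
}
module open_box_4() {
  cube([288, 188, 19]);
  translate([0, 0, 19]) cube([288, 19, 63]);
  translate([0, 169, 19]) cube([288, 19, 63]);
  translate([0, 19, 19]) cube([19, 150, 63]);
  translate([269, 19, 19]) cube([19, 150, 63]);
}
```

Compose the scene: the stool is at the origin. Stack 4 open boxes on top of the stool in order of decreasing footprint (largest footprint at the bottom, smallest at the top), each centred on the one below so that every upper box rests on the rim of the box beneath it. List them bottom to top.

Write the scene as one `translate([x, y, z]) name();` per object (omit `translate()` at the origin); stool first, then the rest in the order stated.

stool();
translate([4, 32, 439]) open_box();
translate([15, 34, 562]) open_box_2();
translate([19, 43, 846]) open_box_3();
translate([33, 51, 1104]) open_box_4();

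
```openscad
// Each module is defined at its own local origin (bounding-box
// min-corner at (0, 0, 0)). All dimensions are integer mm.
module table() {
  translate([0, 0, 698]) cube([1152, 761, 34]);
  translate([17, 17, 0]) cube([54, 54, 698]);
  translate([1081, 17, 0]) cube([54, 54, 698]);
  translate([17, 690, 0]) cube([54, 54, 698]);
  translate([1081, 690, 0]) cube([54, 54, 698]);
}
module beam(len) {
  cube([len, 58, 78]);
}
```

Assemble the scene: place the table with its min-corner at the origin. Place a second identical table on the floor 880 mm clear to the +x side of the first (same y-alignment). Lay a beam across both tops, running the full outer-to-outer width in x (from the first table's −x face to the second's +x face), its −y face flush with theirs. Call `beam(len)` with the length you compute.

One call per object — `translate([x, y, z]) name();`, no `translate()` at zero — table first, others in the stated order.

table();
translate([2032, 0, 0]) table();
translate([0, 0, 732]) beam(3184);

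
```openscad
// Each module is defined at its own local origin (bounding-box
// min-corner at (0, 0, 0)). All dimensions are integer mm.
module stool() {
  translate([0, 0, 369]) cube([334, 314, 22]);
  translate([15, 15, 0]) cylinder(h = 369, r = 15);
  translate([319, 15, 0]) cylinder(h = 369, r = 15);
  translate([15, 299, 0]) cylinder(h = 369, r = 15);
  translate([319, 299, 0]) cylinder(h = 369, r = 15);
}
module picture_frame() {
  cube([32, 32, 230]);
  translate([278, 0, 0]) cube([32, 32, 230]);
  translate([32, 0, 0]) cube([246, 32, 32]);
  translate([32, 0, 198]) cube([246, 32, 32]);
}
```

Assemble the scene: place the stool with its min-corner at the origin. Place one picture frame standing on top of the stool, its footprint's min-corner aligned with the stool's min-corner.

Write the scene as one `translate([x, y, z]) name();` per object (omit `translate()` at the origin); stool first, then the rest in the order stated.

stool();
translate([0, 0, 391]) picture_frame();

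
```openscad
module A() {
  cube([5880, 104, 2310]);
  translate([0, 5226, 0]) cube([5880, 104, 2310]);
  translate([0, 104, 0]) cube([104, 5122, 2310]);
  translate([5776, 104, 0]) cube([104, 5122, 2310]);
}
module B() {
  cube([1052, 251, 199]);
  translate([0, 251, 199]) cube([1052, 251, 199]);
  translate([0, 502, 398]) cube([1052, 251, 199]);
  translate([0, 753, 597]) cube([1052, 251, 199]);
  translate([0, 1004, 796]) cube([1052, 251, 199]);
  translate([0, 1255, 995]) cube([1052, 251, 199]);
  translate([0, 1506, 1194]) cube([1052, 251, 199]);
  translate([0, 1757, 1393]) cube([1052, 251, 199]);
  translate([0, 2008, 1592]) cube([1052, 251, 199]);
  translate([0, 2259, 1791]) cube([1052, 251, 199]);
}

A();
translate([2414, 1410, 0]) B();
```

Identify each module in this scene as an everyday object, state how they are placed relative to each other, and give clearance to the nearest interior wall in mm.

Clearances: x = 2310, y = 1306; minimum 1306 mm.

A is a house frame. B is a staircase. The staircase sits inside the house frame, centred. The clearance to the nearest interior wall is 1306 mm.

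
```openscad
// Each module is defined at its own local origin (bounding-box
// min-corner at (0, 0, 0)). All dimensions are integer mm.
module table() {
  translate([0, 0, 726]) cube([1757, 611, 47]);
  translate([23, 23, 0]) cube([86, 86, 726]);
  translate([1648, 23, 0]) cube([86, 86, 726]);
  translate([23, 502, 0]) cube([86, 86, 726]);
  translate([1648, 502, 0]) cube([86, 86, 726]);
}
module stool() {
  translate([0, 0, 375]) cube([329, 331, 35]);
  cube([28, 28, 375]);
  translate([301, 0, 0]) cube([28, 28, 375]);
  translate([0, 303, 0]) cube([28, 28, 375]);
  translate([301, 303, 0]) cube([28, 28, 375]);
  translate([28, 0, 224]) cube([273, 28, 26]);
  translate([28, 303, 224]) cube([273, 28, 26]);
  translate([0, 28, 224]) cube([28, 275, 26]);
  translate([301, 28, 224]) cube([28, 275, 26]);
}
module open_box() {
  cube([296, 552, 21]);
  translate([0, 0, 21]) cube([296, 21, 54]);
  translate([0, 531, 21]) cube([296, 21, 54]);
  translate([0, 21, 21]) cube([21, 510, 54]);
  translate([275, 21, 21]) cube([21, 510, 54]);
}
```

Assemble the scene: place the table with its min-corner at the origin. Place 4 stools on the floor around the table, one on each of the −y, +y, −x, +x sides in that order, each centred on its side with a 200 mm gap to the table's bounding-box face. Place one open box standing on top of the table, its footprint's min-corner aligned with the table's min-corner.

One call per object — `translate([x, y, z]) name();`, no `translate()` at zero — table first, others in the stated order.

table();
translate([714, -531, 0]) stool();
translate([714, 811, 0]) stool();
translate([-529, 140, 0]) stool();
translate([1957, 140, 0]) stool();
translate([0, 0, 773]) open_box();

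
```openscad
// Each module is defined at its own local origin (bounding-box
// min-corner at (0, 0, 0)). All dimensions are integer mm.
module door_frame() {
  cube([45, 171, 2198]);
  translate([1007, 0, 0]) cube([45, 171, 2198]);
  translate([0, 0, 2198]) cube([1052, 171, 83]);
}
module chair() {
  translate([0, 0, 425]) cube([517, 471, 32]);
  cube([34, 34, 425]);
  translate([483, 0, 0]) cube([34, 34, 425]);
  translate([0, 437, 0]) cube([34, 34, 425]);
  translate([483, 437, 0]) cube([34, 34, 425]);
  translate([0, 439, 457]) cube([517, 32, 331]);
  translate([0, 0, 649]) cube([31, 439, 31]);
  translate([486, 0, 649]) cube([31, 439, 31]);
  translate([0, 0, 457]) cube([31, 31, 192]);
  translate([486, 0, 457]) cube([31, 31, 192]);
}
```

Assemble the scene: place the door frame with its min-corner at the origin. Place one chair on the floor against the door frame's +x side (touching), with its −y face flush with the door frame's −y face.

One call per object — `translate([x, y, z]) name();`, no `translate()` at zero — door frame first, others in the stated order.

door_frame();
translate([1052, 0, 0]) chair();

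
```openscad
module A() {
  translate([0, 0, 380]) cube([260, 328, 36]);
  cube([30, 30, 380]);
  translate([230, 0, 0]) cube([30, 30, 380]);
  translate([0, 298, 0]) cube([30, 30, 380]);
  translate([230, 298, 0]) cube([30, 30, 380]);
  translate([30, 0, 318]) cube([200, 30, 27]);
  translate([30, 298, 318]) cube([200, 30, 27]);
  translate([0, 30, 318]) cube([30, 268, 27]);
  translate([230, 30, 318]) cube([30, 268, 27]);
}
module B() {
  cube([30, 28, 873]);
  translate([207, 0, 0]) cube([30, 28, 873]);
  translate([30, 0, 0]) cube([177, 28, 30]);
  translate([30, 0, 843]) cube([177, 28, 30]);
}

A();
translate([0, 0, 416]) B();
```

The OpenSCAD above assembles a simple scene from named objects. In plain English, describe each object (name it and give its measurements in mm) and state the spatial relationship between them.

A is a simple wooden stool: a rectangular seat 260 mm (x) by 328 mm (y), 36 mm thick, top face at z = 416 mm, on four square legs, each 30×30 mm in cross-section. The legs rest on z = 0, each flush with a corner of the seat. Four stretchers, 30 mm wide and 27 mm tall, connect adjacent legs with their undersides at z = 318 mm, each running between the inner faces of the legs it joins and aligned with the legs' outer faces on the other axis.

B is a rectangular picture frame lying in the x–z plane (depth along y). The opening is 177 mm wide (x) by 813 mm tall (z), surrounded by a border 30 mm wide on all four sides. The frame is 28 mm deep and is made of two full-height vertical stiles with two horizontal rails fitted between them.

The picture frame is on top of the stool.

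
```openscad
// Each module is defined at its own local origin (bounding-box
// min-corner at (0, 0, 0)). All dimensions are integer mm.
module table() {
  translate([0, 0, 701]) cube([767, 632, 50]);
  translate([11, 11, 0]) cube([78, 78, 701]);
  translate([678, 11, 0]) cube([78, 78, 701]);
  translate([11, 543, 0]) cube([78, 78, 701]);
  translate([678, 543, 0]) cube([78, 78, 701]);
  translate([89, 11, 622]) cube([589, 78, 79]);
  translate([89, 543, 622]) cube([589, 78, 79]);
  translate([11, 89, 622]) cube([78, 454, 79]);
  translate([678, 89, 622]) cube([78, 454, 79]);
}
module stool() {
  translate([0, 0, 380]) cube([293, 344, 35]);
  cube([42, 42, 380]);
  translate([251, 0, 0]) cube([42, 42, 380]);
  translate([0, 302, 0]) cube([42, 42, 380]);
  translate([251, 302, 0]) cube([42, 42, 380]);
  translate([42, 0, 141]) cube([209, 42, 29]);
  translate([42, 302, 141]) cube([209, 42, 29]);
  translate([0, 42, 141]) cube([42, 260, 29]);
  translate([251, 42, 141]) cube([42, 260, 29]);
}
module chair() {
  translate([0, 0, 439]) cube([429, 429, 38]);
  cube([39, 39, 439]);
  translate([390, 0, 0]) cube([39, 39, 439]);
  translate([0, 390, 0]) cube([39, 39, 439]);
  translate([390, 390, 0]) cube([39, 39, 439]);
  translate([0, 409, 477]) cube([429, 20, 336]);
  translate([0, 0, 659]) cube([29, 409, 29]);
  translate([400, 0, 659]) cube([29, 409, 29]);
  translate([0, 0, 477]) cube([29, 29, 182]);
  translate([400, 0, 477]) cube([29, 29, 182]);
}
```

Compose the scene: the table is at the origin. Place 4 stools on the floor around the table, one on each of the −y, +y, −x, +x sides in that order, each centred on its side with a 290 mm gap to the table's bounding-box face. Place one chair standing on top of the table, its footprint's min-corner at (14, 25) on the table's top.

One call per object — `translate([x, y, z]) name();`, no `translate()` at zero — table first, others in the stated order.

table();
translate([237, -634, 0]) stool();
translate([237, 922, 0]) stool();
translate([-583, 144, 0]) stool();
translate([1057, 144, 0]) stool();
translate([14, 25, 751]) chair();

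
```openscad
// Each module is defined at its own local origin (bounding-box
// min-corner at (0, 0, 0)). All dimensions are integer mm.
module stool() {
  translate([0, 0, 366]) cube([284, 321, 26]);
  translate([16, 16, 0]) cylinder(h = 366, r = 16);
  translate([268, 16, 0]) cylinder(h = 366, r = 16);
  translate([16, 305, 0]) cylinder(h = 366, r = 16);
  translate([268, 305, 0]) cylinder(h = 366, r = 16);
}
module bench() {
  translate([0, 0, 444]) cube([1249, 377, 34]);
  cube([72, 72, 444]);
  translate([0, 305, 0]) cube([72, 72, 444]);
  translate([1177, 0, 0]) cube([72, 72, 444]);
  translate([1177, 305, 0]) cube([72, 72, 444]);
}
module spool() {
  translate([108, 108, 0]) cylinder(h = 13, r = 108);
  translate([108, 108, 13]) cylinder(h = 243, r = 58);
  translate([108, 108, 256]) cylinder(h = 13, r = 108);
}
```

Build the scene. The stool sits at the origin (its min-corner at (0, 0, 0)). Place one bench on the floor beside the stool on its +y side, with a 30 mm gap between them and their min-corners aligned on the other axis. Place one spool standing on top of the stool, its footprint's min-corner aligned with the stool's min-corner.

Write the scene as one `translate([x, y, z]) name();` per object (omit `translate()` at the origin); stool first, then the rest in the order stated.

stool();
translate([0, 351, 0]) bench();
translate([0, 0, 392]) spool();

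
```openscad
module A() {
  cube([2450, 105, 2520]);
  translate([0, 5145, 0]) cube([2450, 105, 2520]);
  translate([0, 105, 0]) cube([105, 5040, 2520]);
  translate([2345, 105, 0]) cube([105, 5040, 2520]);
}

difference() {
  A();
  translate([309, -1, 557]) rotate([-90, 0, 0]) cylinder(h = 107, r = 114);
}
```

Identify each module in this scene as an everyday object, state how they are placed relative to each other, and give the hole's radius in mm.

A is a house frame. The house frame has a circular hole through its front wall. The hole's radius is 114 mm.

The subtracted cylinder has r = 114 mm.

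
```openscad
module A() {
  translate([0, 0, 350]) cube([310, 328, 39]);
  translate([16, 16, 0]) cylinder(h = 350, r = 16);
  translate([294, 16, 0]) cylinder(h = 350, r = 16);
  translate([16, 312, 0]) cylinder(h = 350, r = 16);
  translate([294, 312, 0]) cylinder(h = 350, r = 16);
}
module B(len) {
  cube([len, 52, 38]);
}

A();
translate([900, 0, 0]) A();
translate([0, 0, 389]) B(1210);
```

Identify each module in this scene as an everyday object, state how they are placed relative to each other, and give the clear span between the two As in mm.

Second stool starts at x = 900; first ends at x = 310; clear span = 900 − 310 = 590 mm.

A is a stool. B is a beam. A beam spans the tops of two stools. The clear span between the two stools is 590 mm.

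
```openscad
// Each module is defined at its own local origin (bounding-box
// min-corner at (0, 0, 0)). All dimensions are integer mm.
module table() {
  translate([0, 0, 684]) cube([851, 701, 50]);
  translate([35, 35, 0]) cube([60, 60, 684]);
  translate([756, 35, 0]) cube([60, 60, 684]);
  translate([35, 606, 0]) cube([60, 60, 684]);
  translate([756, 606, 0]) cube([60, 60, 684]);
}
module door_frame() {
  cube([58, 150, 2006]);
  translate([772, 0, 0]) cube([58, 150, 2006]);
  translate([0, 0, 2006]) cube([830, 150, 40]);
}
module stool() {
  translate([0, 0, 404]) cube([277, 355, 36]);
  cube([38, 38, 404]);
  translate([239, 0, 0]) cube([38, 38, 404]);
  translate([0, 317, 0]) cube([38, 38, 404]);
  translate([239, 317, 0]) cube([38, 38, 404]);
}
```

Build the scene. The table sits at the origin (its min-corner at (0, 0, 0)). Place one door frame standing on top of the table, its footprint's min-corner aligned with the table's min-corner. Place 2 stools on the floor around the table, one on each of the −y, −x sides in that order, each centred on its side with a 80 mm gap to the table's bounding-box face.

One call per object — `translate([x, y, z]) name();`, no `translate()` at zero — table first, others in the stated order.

table();
translate([0, 0, 734]) door_frame();
translate([287, -435, 0]) stool();
translate([-357, 173, 0]) stool();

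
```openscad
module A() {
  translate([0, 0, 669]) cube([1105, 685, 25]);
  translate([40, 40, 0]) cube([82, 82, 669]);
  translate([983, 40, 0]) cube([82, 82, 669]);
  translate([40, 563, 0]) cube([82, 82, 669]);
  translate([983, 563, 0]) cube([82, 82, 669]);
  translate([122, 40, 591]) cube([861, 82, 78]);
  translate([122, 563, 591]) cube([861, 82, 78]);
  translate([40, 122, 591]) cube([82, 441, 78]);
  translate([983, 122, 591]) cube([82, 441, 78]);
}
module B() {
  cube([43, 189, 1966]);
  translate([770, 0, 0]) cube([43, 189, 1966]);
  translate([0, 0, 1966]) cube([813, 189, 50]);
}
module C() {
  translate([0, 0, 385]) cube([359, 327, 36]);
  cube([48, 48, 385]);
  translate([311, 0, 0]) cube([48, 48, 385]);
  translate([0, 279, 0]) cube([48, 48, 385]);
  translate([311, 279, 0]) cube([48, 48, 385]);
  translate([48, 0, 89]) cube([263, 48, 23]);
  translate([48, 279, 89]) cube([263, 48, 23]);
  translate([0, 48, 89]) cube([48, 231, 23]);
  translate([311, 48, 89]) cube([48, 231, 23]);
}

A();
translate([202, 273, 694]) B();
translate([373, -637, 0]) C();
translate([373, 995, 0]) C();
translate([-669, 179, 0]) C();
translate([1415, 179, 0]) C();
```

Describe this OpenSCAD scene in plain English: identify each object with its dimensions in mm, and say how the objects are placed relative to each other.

A is a rectangular dining table. The top is 1105×685×25 mm with its upper surface at z = 694 mm. It stands on four 82×82 mm square legs, each inset 40 mm from the nearest pair of top edges, running from the floor to the underside of the top. Four apron rails, 82 mm thick and 78 mm tall, run between adjacent legs with their top edges flush with the underside of the top and their outer faces flush with the legs' outer faces.

B is a rectangular door frame: two vertical jambs of 43×189 mm section, 1966 mm tall, with a clear opening 727 mm wide between their inner faces. A header 50 mm tall and 189 mm deep lies on top of the jambs and spans the full outside width.

C is a four-legged stool. The seat is a 359×327×36 mm slab whose top surface is at z = 421 mm; four square legs, each 48×48 mm in cross-section, run from the floor (z = 0) to the underside of the seat, each flush with a corner of the seat. Four stretchers, 48 mm wide and 23 mm tall, connect adjacent legs with their undersides at z = 89 mm, each running between the inner faces of the legs it joins and aligned with the legs' outer faces on the other axis.

The door frame is on top of the table. Four stools sit around the table at the −y, +y, −x, +x sides.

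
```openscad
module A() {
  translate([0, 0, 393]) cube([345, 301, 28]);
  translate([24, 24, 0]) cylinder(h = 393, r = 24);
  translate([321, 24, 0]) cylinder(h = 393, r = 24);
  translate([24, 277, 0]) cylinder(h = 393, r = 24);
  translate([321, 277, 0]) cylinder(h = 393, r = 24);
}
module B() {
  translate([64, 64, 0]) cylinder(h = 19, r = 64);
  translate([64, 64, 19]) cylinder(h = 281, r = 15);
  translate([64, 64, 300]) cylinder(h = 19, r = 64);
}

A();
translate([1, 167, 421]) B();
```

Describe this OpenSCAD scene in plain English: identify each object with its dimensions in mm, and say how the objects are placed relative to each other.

A is a four-legged stool. The seat is 345×301 mm, 28 mm thick, top at z = 421 mm. It stands on four round legs, each 48 mm in diameter, from z = 0 to the seat underside, each leg's axis is inset half a diameter from the nearest pair of seat edges (so the leg's bounding box is flush with the corner).

B is a spool: two coaxial disc flanges of radius 64 mm and thickness 19 mm, joined by a core cylinder of radius 15 mm and height 281 mm. The lower flange rests on z = 0 and the three cylinders share a vertical axis.

The spool is on top of the stool.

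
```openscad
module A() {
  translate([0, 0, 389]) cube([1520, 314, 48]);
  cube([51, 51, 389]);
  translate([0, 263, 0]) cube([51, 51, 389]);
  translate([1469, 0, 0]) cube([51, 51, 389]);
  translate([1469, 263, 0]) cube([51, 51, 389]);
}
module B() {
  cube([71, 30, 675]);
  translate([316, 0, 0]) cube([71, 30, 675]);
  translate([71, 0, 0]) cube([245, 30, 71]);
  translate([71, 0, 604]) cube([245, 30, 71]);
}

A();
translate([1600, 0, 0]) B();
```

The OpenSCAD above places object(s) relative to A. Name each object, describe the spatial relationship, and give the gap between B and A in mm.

The picture frame's nearest face is 80 mm from the bench's +x face.

A is a bench. B is a picture frame. The picture frame is on the floor beside the bench on its +x side. The gap between the picture frame and the bench is 80 mm.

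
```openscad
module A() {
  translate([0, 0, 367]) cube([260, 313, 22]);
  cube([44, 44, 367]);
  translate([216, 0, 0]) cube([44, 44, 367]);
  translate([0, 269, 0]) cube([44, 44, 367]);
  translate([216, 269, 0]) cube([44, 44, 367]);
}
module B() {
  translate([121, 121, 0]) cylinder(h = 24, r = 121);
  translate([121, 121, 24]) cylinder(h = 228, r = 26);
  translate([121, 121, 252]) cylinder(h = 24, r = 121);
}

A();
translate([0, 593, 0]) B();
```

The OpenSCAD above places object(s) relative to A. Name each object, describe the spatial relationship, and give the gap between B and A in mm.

The spool's nearest face is 280 mm from the stool's +y face.

A is a stool. B is a spool. The spool is on the floor beside the stool on its +y side. The gap between the spool and the stool is 280 mm.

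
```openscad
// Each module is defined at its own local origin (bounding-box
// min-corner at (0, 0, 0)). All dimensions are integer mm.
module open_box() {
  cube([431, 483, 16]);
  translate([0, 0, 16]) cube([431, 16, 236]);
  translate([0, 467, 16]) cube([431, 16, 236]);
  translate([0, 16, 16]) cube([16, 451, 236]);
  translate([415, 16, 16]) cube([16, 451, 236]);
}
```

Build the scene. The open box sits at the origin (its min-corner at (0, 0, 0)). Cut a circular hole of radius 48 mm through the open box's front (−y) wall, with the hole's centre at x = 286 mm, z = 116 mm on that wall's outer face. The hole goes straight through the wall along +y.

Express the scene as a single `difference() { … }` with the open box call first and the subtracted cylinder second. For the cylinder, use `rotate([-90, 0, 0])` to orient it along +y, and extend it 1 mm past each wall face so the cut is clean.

difference() {
  open_box();
  translate([286, -1, 116]) rotate([-90, 0, 0]) cylinder(h = 18, r = 48);
}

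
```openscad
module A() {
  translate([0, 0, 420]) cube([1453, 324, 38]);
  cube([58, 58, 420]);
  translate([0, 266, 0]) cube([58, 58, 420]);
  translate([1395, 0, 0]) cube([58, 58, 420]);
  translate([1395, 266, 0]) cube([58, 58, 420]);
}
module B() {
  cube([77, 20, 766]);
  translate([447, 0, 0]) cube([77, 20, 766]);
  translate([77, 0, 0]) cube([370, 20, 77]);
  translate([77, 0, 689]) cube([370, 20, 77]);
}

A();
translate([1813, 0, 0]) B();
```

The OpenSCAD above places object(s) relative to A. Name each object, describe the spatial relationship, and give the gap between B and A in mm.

The picture frame's nearest face is 360 mm from the bench's +x face.

A is a bench. B is a picture frame. The picture frame is on the floor beside the bench on its +x side. The gap between the picture frame and the bench is 360 mm.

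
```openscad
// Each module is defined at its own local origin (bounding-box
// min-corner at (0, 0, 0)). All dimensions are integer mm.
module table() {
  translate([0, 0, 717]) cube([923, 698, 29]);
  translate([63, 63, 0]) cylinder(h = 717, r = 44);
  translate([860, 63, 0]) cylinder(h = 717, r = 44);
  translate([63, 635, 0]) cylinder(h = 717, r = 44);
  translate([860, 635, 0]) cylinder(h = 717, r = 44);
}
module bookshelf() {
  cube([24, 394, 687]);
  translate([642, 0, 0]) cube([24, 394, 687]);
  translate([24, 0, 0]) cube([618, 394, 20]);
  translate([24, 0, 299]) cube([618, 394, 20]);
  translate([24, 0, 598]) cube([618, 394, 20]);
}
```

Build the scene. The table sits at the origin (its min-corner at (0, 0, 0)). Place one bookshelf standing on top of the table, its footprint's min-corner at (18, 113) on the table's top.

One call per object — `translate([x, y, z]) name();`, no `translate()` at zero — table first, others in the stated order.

table();
translate([18, 113, 746]) bookshelf();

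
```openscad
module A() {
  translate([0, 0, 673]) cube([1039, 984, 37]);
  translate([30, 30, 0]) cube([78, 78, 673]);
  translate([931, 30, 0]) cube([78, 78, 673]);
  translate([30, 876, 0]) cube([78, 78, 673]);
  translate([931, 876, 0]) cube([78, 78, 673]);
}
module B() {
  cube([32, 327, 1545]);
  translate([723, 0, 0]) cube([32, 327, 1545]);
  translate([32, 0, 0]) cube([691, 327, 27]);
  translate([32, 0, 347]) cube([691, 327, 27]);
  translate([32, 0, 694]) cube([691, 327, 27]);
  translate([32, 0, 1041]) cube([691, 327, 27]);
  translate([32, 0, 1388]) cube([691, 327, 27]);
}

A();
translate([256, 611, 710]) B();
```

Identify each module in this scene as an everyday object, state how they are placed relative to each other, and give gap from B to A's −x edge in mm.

The bookshelf's min-x is at 256; the table's min-x is 0; gap = 256 mm.

A is a table. B is a bookshelf. The bookshelf is on top of the table. The gap from the bookshelf to the table's −x edge is 256 mm.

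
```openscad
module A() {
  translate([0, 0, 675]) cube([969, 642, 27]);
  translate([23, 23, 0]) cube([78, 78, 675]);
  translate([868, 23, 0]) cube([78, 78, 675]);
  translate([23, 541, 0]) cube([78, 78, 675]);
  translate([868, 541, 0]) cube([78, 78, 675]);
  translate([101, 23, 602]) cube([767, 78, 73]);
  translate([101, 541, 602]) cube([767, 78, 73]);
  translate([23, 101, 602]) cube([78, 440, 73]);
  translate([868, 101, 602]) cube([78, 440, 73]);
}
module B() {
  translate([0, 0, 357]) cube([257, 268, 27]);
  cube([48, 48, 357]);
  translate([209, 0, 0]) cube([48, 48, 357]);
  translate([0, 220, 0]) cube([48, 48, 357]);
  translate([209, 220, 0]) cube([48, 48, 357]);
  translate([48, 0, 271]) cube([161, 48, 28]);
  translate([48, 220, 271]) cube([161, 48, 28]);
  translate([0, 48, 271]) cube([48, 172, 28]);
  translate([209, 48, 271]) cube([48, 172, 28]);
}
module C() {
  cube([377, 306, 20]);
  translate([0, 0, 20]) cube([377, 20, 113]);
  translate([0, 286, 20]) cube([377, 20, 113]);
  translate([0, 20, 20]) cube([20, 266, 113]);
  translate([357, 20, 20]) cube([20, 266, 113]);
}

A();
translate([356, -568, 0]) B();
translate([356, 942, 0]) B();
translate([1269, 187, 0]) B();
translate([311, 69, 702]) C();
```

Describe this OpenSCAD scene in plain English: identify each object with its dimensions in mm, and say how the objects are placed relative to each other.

A is a rectangular dining table. The top is 969×642×27 mm with its upper surface at z = 702 mm. It stands on four 78×78 mm square legs, each inset 23 mm from the nearest pair of top edges, running from the floor to the underside of the top. Four apron rails, 78 mm thick and 73 mm tall, run between adjacent legs with their top edges flush with the underside of the top and their outer faces flush with the legs' outer faces.

B is a simple wooden stool: a rectangular seat 257 mm (x) by 268 mm (y), 27 mm thick, top face at z = 384 mm, on four square legs, each 48×48 mm in cross-section. The legs rest on z = 0, each flush with a corner of the seat. Four stretchers, 48 mm wide and 28 mm tall, connect adjacent legs with their undersides at z = 271 mm, each running between the inner faces of the legs it joins and aligned with the legs' outer faces on the other axis.

C is an open storage box with external size 377×306×133 mm and wall thickness 20 mm (the base is also 20 mm thick). The base covers the whole footprint; the four walls stand on the base, with the y-facing walls full-width and the x-facing walls fitting between their inner faces.

Three stools sit around the table at the −y, +y, +x sides. The open box is on top of the table.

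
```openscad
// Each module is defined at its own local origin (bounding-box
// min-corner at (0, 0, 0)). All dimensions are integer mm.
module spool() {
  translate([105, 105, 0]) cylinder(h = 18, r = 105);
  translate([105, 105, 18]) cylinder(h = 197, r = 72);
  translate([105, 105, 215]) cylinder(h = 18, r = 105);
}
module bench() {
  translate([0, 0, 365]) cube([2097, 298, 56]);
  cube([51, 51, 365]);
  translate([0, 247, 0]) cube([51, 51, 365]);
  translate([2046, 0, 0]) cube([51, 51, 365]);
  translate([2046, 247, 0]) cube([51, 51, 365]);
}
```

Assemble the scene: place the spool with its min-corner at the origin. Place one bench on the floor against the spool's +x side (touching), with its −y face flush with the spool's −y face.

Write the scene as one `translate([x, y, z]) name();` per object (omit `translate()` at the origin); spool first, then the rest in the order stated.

spool();
translate([210, 0, 0]) bench();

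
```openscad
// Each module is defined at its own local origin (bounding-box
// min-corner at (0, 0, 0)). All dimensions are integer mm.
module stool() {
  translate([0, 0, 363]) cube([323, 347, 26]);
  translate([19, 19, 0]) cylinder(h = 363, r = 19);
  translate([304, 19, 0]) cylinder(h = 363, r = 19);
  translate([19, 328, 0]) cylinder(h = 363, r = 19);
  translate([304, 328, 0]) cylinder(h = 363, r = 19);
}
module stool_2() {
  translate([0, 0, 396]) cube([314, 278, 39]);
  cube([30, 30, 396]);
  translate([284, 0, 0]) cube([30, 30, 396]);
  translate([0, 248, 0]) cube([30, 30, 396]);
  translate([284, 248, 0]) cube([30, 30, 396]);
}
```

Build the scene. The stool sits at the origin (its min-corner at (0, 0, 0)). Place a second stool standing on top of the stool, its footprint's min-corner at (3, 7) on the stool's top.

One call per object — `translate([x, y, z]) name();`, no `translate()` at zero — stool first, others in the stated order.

stool();
translate([3, 7, 389]) stool_2();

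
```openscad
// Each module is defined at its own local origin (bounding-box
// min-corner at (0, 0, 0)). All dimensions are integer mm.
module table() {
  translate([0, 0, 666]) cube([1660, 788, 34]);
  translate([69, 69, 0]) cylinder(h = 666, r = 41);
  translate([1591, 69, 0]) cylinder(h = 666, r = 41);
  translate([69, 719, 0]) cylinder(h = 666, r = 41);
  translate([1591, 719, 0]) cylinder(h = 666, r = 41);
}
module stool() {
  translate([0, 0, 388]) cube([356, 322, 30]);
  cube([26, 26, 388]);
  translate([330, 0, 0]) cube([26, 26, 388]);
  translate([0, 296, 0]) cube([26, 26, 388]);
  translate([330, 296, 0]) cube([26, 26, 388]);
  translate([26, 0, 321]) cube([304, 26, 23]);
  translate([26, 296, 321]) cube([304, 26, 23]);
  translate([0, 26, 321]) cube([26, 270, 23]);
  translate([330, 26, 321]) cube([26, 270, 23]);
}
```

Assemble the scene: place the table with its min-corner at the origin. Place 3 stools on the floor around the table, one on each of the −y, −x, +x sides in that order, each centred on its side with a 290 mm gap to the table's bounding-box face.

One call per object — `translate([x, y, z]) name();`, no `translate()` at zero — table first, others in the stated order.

table();
translate([652, -612, 0]) stool();
translate([-646, 233, 0]) stool();
translate([1950, 233, 0]) stool();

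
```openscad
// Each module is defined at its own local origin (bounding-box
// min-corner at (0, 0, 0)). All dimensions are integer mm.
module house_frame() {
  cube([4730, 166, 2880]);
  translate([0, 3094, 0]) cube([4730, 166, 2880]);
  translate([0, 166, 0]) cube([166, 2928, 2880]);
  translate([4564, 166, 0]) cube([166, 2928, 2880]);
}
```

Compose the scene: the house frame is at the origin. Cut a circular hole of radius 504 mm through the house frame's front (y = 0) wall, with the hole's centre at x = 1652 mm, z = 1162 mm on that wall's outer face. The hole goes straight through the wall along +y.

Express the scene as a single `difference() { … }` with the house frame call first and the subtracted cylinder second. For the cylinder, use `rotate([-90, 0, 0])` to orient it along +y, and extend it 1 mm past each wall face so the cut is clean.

difference() {
  house_frame();
  translate([1652, -1, 1162]) rotate([-90, 0, 0]) cylinder(h = 168, r = 504);
}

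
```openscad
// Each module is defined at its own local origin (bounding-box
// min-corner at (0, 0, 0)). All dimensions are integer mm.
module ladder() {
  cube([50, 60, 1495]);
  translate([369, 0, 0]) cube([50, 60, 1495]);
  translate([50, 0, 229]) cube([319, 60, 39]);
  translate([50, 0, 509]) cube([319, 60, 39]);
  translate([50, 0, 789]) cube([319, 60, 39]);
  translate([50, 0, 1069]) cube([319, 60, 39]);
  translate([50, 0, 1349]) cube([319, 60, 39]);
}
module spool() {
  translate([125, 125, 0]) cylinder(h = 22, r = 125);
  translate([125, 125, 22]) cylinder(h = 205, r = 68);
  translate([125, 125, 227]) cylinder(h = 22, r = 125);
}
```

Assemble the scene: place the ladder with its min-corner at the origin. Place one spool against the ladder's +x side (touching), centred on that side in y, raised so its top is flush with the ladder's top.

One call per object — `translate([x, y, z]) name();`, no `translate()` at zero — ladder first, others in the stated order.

ladder();
translate([419, -95, 1246]) spool();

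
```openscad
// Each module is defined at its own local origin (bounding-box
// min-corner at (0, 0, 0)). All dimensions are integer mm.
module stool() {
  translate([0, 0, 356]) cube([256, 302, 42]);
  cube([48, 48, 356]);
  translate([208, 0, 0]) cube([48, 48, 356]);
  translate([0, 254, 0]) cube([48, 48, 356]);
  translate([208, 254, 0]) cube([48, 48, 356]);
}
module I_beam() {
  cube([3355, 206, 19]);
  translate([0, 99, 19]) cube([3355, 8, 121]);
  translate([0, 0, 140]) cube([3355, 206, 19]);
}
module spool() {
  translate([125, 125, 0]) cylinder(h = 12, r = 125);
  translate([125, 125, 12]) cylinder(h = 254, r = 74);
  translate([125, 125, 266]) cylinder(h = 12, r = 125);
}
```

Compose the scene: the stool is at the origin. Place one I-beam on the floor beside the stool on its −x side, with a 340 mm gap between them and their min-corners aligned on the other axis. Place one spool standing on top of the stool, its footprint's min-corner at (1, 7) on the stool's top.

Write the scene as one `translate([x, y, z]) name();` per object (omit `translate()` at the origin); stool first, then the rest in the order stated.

stool();
translate([-3695, 0, 0]) I_beam();
translate([1, 7, 398]) spool();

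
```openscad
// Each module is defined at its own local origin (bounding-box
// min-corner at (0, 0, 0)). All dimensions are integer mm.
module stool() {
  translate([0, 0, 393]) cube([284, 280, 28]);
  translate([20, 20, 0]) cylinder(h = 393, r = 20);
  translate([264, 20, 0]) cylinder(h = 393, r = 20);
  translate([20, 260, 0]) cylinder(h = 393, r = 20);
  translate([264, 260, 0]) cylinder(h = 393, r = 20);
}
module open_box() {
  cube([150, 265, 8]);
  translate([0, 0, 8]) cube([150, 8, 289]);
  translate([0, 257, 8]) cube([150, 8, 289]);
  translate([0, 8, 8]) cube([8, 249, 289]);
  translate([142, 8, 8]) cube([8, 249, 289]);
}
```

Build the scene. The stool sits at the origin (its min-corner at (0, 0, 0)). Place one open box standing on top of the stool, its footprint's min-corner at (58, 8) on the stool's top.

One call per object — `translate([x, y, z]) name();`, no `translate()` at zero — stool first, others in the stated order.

stool();
translate([58, 8, 421]) open_box();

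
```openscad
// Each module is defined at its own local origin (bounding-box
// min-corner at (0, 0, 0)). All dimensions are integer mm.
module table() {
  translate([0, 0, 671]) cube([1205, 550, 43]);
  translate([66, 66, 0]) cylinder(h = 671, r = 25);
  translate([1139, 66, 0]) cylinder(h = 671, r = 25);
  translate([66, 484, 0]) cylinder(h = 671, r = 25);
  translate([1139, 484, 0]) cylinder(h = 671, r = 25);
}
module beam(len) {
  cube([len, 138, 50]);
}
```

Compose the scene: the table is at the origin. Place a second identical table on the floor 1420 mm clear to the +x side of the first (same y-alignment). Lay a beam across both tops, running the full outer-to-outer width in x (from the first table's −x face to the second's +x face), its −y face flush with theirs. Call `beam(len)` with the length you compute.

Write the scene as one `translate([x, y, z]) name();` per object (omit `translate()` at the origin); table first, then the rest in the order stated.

table();
translate([2625, 0, 0]) table();
translate([0, 0, 714]) beam(3830);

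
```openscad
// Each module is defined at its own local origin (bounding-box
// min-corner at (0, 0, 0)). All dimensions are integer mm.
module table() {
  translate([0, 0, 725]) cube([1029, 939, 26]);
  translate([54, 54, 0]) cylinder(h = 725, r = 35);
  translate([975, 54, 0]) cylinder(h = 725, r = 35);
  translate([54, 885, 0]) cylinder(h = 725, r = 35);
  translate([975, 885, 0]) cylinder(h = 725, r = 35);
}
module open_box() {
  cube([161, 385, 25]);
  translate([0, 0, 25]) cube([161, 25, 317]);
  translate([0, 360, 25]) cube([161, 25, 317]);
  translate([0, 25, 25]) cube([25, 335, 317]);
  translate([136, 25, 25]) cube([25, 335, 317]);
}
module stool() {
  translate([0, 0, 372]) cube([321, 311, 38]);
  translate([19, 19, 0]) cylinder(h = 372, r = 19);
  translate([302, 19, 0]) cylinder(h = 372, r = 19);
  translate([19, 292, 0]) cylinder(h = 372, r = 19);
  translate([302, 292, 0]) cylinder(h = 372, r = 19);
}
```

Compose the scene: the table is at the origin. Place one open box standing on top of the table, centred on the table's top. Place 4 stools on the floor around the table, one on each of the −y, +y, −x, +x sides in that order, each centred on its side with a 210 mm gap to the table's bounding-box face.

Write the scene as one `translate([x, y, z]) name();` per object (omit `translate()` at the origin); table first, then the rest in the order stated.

table();
translate([434, 277, 751]) open_box();
translate([354, -521, 0]) stool();
translate([354, 1149, 0]) stool();
translate([-531, 314, 0]) stool();
translate([1239, 314, 0]) stool();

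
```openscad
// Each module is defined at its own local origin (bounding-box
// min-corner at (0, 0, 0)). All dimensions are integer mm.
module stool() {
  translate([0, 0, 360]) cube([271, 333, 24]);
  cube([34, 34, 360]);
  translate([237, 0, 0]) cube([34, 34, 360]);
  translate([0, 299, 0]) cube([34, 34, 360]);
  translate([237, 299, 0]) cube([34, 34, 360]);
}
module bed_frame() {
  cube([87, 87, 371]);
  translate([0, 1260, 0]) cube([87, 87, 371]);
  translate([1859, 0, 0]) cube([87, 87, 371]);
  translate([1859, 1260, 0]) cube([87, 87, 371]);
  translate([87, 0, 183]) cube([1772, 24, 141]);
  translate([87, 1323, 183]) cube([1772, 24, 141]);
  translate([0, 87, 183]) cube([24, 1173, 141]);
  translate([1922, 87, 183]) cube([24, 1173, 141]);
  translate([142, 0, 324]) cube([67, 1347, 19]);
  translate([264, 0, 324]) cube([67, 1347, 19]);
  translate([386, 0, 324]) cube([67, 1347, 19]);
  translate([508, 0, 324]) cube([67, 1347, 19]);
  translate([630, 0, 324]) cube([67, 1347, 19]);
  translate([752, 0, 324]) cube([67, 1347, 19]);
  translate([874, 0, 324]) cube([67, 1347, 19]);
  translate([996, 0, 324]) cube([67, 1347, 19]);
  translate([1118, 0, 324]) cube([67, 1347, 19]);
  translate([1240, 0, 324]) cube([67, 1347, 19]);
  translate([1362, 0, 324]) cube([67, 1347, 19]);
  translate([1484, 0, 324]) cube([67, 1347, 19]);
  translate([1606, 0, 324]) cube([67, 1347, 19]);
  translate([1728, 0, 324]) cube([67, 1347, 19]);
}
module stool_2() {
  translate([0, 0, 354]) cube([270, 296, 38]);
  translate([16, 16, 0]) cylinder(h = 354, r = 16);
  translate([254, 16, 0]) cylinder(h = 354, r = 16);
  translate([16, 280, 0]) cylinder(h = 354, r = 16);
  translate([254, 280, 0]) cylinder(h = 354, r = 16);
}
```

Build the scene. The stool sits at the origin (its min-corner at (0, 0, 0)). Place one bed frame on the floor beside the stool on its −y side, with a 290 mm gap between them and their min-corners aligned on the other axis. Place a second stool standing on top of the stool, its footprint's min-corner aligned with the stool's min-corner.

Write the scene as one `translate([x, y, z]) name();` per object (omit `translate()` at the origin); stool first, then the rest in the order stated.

stool();
translate([0, -1637, 0]) bed_frame();
translate([0, 0, 384]) stool_2();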